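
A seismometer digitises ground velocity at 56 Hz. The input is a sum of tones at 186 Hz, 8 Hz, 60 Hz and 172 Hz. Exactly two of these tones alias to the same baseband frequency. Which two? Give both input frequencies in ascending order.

60 Hz, 172 Hz

fs/2 = 28 Hz.
186 Hz mod fs = 18 Hz.
18 Hz ≤ fs/2 = 28 Hz, appears at 18 Hz.
8 Hz ≤ fs/2 = 28 Hz, passes unchanged.
60 Hz mod fs = 4 Hz.
4 Hz ≤ fs/2 = 28 Hz, appears at 4 Hz.
172 Hz mod fs = 4 Hz.
4 Hz ≤ fs/2 = 28 Hz, appears at 4 Hz.
60 Hz and 172 Hz both map to 4 Hz.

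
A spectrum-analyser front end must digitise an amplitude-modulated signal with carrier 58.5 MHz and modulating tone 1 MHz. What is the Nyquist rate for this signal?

AM sidebands sit at fc ± fm = 57.5 MHz and 59.5 MHz.
Highest-frequency component: 59.5 MHz.
Nyquist rate = 2 × 59.5 MHz = 119 MHz.

119 MHz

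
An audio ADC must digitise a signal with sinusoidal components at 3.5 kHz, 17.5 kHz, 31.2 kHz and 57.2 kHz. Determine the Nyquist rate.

Highest-frequency component: 57.2 kHz.
Nyquist rate = 2 × 57.2 kHz = 114.4 kHz.

114.4 kHz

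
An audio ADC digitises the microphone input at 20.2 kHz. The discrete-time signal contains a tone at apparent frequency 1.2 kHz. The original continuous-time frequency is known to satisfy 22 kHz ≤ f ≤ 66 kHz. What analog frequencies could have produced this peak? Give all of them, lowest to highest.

Frequencies that alias to 1.2 kHz are k·fs ± 1.2 kHz for integer k ≥ 0.
k=0: 1.2 kHz.
k=1: 19 kHz, 21.4 kHz.
k=2: 39.2 kHz, 41.6 kHz.
k=3: 59.4 kHz, 61.8 kHz.
k=4: 79.6 kHz, 82 kHz.
Within [22 kHz, 66 kHz]: 39.2 kHz, 41.6 kHz, 59.4 kHz, 61.8 kHz.

39.2 kHz, 41.6 kHz, 59.4 kHz, 61.8 kHz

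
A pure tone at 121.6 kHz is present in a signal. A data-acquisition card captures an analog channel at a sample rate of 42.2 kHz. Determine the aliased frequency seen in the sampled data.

5 kHz

121.6 kHz mod fs = 37.2 kHz.
37.2 kHz > fs/2 = 21.1 kHz, folds to fs − 37.2 kHz = 5 kHz.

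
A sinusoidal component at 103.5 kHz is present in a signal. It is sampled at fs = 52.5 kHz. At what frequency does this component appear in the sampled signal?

1.5 kHz

103.5 kHz mod fs = 51 kHz.
51 kHz > fs/2 = 26.25 kHz, folds to fs − 51 kHz = 1.5 kHz.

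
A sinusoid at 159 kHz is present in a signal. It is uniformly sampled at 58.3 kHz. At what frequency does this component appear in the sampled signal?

159 kHz mod fs = 42.4 kHz.
42.4 kHz > fs/2 = 29.15 kHz, folds to fs − 42.4 kHz = 15.9 kHz.

15.9 kHz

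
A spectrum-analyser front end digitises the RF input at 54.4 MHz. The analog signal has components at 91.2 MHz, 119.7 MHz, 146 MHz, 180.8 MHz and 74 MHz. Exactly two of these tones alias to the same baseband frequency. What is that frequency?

17.6 MHz

fs/2 = 27.2 MHz.
91.2 MHz mod fs = 36.8 MHz.
36.8 MHz > fs/2 = 27.2 MHz, folds to fs − 36.8 MHz = 17.6 MHz.
119.7 MHz mod fs = 10.9 MHz.
10.9 MHz ≤ fs/2 = 27.2 MHz, appears at 10.9 MHz.
146 MHz mod fs = 37.2 MHz.
37.2 MHz > fs/2 = 27.2 MHz, folds to fs − 37.2 MHz = 17.2 MHz.
180.8 MHz mod fs = 17.6 MHz.
17.6 MHz ≤ fs/2 = 27.2 MHz, appears at 17.6 MHz.
74 MHz mod fs = 19.6 MHz.
19.6 MHz ≤ fs/2 = 27.2 MHz, appears at 19.6 MHz.
91.2 MHz and 180.8 MHz both map to 17.6 MHz.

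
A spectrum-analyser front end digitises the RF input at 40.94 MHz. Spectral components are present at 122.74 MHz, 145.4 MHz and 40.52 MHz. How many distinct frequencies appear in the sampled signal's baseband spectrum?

3

fs/2 = 20.47 MHz.
122.74 MHz mod fs = 40.86 MHz.
40.86 MHz > fs/2 = 20.47 MHz, folds to fs − 40.86 MHz = 0.08 MHz.
145.4 MHz mod fs = 22.58 MHz.
22.58 MHz > fs/2 = 20.47 MHz, folds to fs − 22.58 MHz = 18.36 MHz.
40.52 MHz > fs/2 = 20.47 MHz, folds to fs − 40.52 MHz = 0.42 MHz.
Distinct values: {0.08 MHz, 0.42 MHz, 18.36 MHz} → 3.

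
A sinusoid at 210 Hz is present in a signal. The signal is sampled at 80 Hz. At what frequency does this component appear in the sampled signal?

210 Hz mod fs = 50 Hz.
50 Hz > fs/2 = 40 Hz, folds to fs − 50 Hz = 30 Hz.

30 Hz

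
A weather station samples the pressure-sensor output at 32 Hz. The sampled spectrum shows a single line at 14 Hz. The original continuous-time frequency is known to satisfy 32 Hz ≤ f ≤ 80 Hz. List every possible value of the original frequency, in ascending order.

46 Hz, 50 Hz, 78 Hz

Frequencies that alias to 14 Hz are k·fs ± 14 Hz for integer k ≥ 0.
k=0: 14 Hz.
k=1: 18 Hz, 46 Hz.
k=2: 50 Hz, 78 Hz.
k=3: 82 Hz, 110 Hz.
Within [32 Hz, 80 Hz]: 46 Hz, 50 Hz, 78 Hz.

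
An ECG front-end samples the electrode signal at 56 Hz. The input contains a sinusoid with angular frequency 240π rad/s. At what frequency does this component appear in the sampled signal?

8 Hz

ω = 240π rad/s → f = ω/(2π) = 120 Hz.
120 Hz mod fs = 8 Hz.
8 Hz ≤ fs/2 = 28 Hz, appears at 8 Hz.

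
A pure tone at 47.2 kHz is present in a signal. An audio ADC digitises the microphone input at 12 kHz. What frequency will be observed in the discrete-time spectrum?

47.2 kHz mod fs = 11.2 kHz.
11.2 kHz > fs/2 = 6 kHz, folds to fs − 11.2 kHz = 0.8 kHz.

0.8 kHz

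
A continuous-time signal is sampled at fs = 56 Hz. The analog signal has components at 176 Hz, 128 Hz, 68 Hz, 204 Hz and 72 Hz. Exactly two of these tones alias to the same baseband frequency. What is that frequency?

16 Hz

fs/2 = 28 Hz.
176 Hz mod fs = 8 Hz.
8 Hz ≤ fs/2 = 28 Hz, appears at 8 Hz.
128 Hz mod fs = 16 Hz.
16 Hz ≤ fs/2 = 28 Hz, appears at 16 Hz.
68 Hz mod fs = 12 Hz.
12 Hz ≤ fs/2 = 28 Hz, appears at 12 Hz.
204 Hz mod fs = 36 Hz.
36 Hz > fs/2 = 28 Hz, folds to fs − 36 Hz = 20 Hz.
72 Hz mod fs = 16 Hz.
16 Hz ≤ fs/2 = 28 Hz, appears at 16 Hz.
72 Hz and 128 Hz both map to 16 Hz.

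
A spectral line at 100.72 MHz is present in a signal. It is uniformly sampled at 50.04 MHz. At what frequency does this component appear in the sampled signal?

0.64 MHz

100.72 MHz mod fs = 0.64 MHz.
0.64 MHz ≤ fs/2 = 25.02 MHz, appears at 0.64 MHz.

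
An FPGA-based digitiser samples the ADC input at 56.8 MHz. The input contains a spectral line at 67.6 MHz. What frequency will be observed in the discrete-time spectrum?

67.6 MHz mod fs = 10.8 MHz.
10.8 MHz ≤ fs/2 = 28.4 MHz, appears at 10.8 MHz.

10.8 MHz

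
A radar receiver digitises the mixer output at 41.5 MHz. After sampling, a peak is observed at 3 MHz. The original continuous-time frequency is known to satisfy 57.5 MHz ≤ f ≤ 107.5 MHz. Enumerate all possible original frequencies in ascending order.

80 MHz, 86 MHz

Frequencies that alias to 3 MHz are k·fs ± 3 MHz for integer k ≥ 0.
k=0: 3 MHz.
k=1: 38.5 MHz, 44.5 MHz.
k=2: 80 MHz, 86 MHz.
k=3: 121.5 MHz, 127.5 MHz.
Within [57.5 MHz, 107.5 MHz]: 80 MHz, 86 MHz.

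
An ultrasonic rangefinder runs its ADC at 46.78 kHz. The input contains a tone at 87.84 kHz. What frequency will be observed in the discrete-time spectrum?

5.72 kHz

87.84 kHz mod fs = 41.06 kHz.
41.06 kHz > fs/2 = 23.39 kHz, folds to fs − 41.06 kHz = 5.72 kHz.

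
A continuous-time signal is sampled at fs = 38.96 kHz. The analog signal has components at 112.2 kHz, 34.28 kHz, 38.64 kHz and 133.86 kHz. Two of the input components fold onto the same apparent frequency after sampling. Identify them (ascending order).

34.28 kHz, 112.2 kHz

fs/2 = 19.48 kHz.
112.2 kHz mod fs = 34.28 kHz.
34.28 kHz > fs/2 = 19.48 kHz, folds to fs − 34.28 kHz = 4.68 kHz.
34.28 kHz > fs/2 = 19.48 kHz, folds to fs − 34.28 kHz = 4.68 kHz.
38.64 kHz > fs/2 = 19.48 kHz, folds to fs − 38.64 kHz = 0.32 kHz.
133.86 kHz mod fs = 16.98 kHz.
16.98 kHz ≤ fs/2 = 19.48 kHz, appears at 16.98 kHz.
34.28 kHz and 112.2 kHz both map to 4.68 kHz.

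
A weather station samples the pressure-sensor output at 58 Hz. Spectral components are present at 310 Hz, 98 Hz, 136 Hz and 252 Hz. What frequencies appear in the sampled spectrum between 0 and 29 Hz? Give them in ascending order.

fs/2 = 29 Hz.
310 Hz mod fs = 20 Hz.
20 Hz ≤ fs/2 = 29 Hz, appears at 20 Hz.
98 Hz mod fs = 40 Hz.
40 Hz > fs/2 = 29 Hz, folds to fs − 40 Hz = 18 Hz.
136 Hz mod fs = 20 Hz.
20 Hz ≤ fs/2 = 29 Hz, appears at 20 Hz.
252 Hz mod fs = 20 Hz.
20 Hz ≤ fs/2 = 29 Hz, appears at 20 Hz.
Distinct values: {18 Hz, 20 Hz}.

18 Hz, 20 Hz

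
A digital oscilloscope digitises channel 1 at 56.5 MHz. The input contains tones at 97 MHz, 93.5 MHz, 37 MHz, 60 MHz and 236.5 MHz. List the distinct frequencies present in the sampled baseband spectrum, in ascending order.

3.5 MHz, 10.5 MHz, 16 MHz, 19.5 MHz

fs/2 = 28.25 MHz.
97 MHz mod fs = 40.5 MHz.
40.5 MHz > fs/2 = 28.25 MHz, folds to fs − 40.5 MHz = 16 MHz.
93.5 MHz mod fs = 37 MHz.
37 MHz > fs/2 = 28.25 MHz, folds to fs − 37 MHz = 19.5 MHz.
37 MHz > fs/2 = 28.25 MHz, folds to fs − 37 MHz = 19.5 MHz.
60 MHz mod fs = 3.5 MHz.
3.5 MHz ≤ fs/2 = 28.25 MHz, appears at 3.5 MHz.
236.5 MHz mod fs = 10.5 MHz.
10.5 MHz ≤ fs/2 = 28.25 MHz, appears at 10.5 MHz.
Distinct values: {3.5 MHz, 10.5 MHz, 16 MHz, 19.5 MHz}.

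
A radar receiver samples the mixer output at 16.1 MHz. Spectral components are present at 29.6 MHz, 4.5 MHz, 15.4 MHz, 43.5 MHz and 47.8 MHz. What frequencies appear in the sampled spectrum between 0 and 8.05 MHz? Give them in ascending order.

fs/2 = 8.05 MHz.
29.6 MHz mod fs = 13.5 MHz.
13.5 MHz > fs/2 = 8.05 MHz, folds to fs − 13.5 MHz = 2.6 MHz.
4.5 MHz ≤ fs/2 = 8.05 MHz, passes unchanged.
15.4 MHz > fs/2 = 8.05 MHz, folds to fs − 15.4 MHz = 0.7 MHz.
43.5 MHz mod fs = 11.3 MHz.
11.3 MHz > fs/2 = 8.05 MHz, folds to fs − 11.3 MHz = 4.8 MHz.
47.8 MHz mod fs = 15.6 MHz.
15.6 MHz > fs/2 = 8.05 MHz, folds to fs − 15.6 MHz = 0.5 MHz.
Distinct values: {0.5 MHz, 0.7 MHz, 2.6 MHz, 4.5 MHz, 4.8 MHz}.

0.5 MHz, 0.7 MHz, 2.6 MHz, 4.5 MHz, 4.8 MHz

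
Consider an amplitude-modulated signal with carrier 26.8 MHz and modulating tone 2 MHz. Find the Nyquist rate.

57.6 MHz

AM sidebands sit at fc ± fm = 24.8 MHz and 28.8 MHz.
Highest-frequency component: 28.8 MHz.
Nyquist rate = 2 × 28.8 MHz = 57.6 MHz.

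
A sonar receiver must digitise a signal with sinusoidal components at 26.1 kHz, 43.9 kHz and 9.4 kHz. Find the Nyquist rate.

Highest-frequency component: 43.9 kHz.
Nyquist rate = 2 × 43.9 kHz = 87.8 kHz.

87.8 kHz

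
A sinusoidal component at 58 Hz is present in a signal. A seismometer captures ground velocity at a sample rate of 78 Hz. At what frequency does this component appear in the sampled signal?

58 Hz > fs/2 = 39 Hz, folds to fs − 58 Hz = 20 Hz.

20 Hz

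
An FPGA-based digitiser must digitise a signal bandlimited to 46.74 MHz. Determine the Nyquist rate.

93.48 MHz

Nyquist rate = 2 × 46.74 MHz = 93.48 MHz.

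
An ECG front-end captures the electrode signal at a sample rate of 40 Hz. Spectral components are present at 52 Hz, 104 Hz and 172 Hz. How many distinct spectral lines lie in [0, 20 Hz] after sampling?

2

fs/2 = 20 Hz.
52 Hz mod fs = 12 Hz.
12 Hz ≤ fs/2 = 20 Hz, appears at 12 Hz.
104 Hz mod fs = 24 Hz.
24 Hz > fs/2 = 20 Hz, folds to fs − 24 Hz = 16 Hz.
172 Hz mod fs = 12 Hz.
12 Hz ≤ fs/2 = 20 Hz, appears at 12 Hz.
Distinct values: {12 Hz, 16 Hz} → 2.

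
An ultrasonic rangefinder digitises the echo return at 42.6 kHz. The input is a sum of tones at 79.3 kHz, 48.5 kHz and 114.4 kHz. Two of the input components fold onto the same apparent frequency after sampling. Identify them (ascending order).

48.5 kHz, 79.3 kHz

fs/2 = 21.3 kHz.
79.3 kHz mod fs = 36.7 kHz.
36.7 kHz > fs/2 = 21.3 kHz, folds to fs − 36.7 kHz = 5.9 kHz.
48.5 kHz mod fs = 5.9 kHz.
5.9 kHz ≤ fs/2 = 21.3 kHz, appears at 5.9 kHz.
114.4 kHz mod fs = 29.2 kHz.
29.2 kHz > fs/2 = 21.3 kHz, folds to fs − 29.2 kHz = 13.4 kHz.
48.5 kHz and 79.3 kHz both map to 5.9 kHz.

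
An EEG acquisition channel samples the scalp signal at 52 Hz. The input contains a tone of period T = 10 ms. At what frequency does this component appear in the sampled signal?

T = 10 ms → f = 1/T = 100 Hz.
100 Hz mod fs = 48 Hz.
48 Hz > fs/2 = 26 Hz, folds to fs − 48 Hz = 4 Hz.

4 Hz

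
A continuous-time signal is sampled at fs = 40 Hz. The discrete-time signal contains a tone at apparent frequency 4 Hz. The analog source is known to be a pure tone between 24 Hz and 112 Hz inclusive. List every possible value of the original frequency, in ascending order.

Frequencies that alias to 4 Hz are k·fs ± 4 Hz for integer k ≥ 0.
k=0: 4 Hz.
k=1: 36 Hz, 44 Hz.
k=2: 76 Hz, 84 Hz.
k=3: 116 Hz, 124 Hz.
Within [24 Hz, 112 Hz]: 36 Hz, 44 Hz, 76 Hz, 84 Hz.

36 Hz, 44 Hz, 76 Hz, 84 Hz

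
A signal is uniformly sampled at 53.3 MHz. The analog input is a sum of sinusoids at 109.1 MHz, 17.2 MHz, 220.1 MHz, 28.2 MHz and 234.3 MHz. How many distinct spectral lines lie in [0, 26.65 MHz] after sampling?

5

fs/2 = 26.65 MHz.
109.1 MHz mod fs = 2.5 MHz.
2.5 MHz ≤ fs/2 = 26.65 MHz, appears at 2.5 MHz.
17.2 MHz ≤ fs/2 = 26.65 MHz, passes unchanged.
220.1 MHz mod fs = 6.9 MHz.
6.9 MHz ≤ fs/2 = 26.65 MHz, appears at 6.9 MHz.
28.2 MHz > fs/2 = 26.65 MHz, folds to fs − 28.2 MHz = 25.1 MHz.
234.3 MHz mod fs = 21.1 MHz.
21.1 MHz ≤ fs/2 = 26.65 MHz, appears at 21.1 MHz.
Distinct values: {2.5 MHz, 6.9 MHz, 17.2 MHz, 21.1 MHz, 25.1 MHz} → 5.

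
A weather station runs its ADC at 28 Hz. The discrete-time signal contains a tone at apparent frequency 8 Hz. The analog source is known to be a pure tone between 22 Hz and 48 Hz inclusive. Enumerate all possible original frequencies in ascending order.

Frequencies that alias to 8 Hz are k·fs ± 8 Hz for integer k ≥ 0.
k=0: 8 Hz.
k=1: 20 Hz, 36 Hz.
k=2: 48 Hz, 64 Hz.
k=3: 76 Hz, 92 Hz.
Within [22 Hz, 48 Hz]: 36 Hz, 48 Hz.

36 Hz, 48 Hz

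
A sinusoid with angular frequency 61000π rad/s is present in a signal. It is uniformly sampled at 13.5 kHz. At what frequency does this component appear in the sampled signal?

3.5 kHz

ω = 61000π rad/s → f = ω/(2π) = 30500 Hz = 30.5 kHz.
30.5 kHz mod fs = 3.5 kHz.
3.5 kHz ≤ fs/2 = 6.75 kHz, appears at 3.5 kHz.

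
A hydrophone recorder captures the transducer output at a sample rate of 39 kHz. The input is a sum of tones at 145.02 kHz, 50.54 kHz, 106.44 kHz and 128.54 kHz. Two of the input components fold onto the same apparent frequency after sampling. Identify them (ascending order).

fs/2 = 19.5 kHz.
145.02 kHz mod fs = 28.02 kHz.
28.02 kHz > fs/2 = 19.5 kHz, folds to fs − 28.02 kHz = 10.98 kHz.
50.54 kHz mod fs = 11.54 kHz.
11.54 kHz ≤ fs/2 = 19.5 kHz, appears at 11.54 kHz.
106.44 kHz mod fs = 28.44 kHz.
28.44 kHz > fs/2 = 19.5 kHz, folds to fs − 28.44 kHz = 10.56 kHz.
128.54 kHz mod fs = 11.54 kHz.
11.54 kHz ≤ fs/2 = 19.5 kHz, appears at 11.54 kHz.
50.54 kHz and 128.54 kHz both map to 11.54 kHz.

50.54 kHz, 128.54 kHz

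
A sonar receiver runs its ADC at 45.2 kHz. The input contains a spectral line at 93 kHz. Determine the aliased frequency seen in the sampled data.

2.6 kHz

93 kHz mod fs = 2.6 kHz.
2.6 kHz ≤ fs/2 = 22.6 kHz, appears at 2.6 kHz.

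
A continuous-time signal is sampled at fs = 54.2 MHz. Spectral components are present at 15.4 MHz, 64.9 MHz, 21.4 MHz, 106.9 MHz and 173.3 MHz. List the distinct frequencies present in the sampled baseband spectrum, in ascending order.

1.5 MHz, 10.7 MHz, 15.4 MHz, 21.4 MHz

fs/2 = 27.1 MHz.
15.4 MHz ≤ fs/2 = 27.1 MHz, passes unchanged.
64.9 MHz mod fs = 10.7 MHz.
10.7 MHz ≤ fs/2 = 27.1 MHz, appears at 10.7 MHz.
21.4 MHz ≤ fs/2 = 27.1 MHz, passes unchanged.
106.9 MHz mod fs = 52.7 MHz.
52.7 MHz > fs/2 = 27.1 MHz, folds to fs − 52.7 MHz = 1.5 MHz.
173.3 MHz mod fs = 10.7 MHz.
10.7 MHz ≤ fs/2 = 27.1 MHz, appears at 10.7 MHz.
Distinct values: {1.5 MHz, 10.7 MHz, 15.4 MHz, 21.4 MHz}.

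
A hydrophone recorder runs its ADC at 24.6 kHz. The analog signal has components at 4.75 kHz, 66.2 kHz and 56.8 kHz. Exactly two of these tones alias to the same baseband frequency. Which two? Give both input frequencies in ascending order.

56.8 kHz, 66.2 kHz

fs/2 = 12.3 kHz.
4.75 kHz ≤ fs/2 = 12.3 kHz, passes unchanged.
66.2 kHz mod fs = 17 kHz.
17 kHz > fs/2 = 12.3 kHz, folds to fs − 17 kHz = 7.6 kHz.
56.8 kHz mod fs = 7.6 kHz.
7.6 kHz ≤ fs/2 = 12.3 kHz, appears at 7.6 kHz.
56.8 kHz and 66.2 kHz both map to 7.6 kHz.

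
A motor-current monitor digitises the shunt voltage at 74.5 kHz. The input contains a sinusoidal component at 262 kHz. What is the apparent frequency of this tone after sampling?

262 kHz mod fs = 38.5 kHz.
38.5 kHz > fs/2 = 37.25 kHz, folds to fs − 38.5 kHz = 36 kHz.

36 kHz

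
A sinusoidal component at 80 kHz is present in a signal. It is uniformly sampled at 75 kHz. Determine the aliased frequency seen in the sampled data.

5 kHz

80 kHz mod fs = 5 kHz.
5 kHz ≤ fs/2 = 37.5 kHz, appears at 5 kHz.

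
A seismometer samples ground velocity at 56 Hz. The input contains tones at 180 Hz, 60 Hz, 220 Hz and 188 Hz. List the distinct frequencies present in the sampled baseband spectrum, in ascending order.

fs/2 = 28 Hz.
180 Hz mod fs = 12 Hz.
12 Hz ≤ fs/2 = 28 Hz, appears at 12 Hz.
60 Hz mod fs = 4 Hz.
4 Hz ≤ fs/2 = 28 Hz, appears at 4 Hz.
220 Hz mod fs = 52 Hz.
52 Hz > fs/2 = 28 Hz, folds to fs − 52 Hz = 4 Hz.
188 Hz mod fs = 20 Hz.
20 Hz ≤ fs/2 = 28 Hz, appears at 20 Hz.
Distinct values: {4 Hz, 12 Hz, 20 Hz}.

4 Hz, 12 Hz, 20 Hz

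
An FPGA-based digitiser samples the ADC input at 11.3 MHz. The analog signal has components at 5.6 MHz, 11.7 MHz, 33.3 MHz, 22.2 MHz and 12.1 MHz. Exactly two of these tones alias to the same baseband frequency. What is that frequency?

fs/2 = 5.65 MHz.
5.6 MHz ≤ fs/2 = 5.65 MHz, passes unchanged.
11.7 MHz mod fs = 0.4 MHz.
0.4 MHz ≤ fs/2 = 5.65 MHz, appears at 0.4 MHz.
33.3 MHz mod fs = 10.7 MHz.
10.7 MHz > fs/2 = 5.65 MHz, folds to fs − 10.7 MHz = 0.6 MHz.
22.2 MHz mod fs = 10.9 MHz.
10.9 MHz > fs/2 = 5.65 MHz, folds to fs − 10.9 MHz = 0.4 MHz.
12.1 MHz mod fs = 0.8 MHz.
0.8 MHz ≤ fs/2 = 5.65 MHz, appears at 0.8 MHz.
11.7 MHz and 22.2 MHz both map to 0.4 MHz.

0.4 MHz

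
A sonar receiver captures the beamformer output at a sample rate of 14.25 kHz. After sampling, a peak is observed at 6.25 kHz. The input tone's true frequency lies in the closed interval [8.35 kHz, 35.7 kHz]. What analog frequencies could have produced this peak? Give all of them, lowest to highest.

Frequencies that alias to 6.25 kHz are k·fs ± 6.25 kHz for integer k ≥ 0.
k=0: 6.25 kHz.
k=1: 8 kHz, 20.5 kHz.
k=2: 22.25 kHz, 34.75 kHz.
k=3: 36.5 kHz, 49 kHz.
Within [8.35 kHz, 35.7 kHz]: 20.5 kHz, 22.25 kHz, 34.75 kHz.

20.5 kHz, 22.25 kHz, 34.75 kHz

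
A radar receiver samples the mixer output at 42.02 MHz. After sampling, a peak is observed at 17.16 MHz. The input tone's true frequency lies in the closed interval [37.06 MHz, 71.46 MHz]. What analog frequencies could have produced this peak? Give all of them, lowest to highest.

59.18 MHz, 66.88 MHz

Frequencies that alias to 17.16 MHz are k·fs ± 17.16 MHz for integer k ≥ 0.
k=0: 17.16 MHz.
k=1: 24.86 MHz, 59.18 MHz.
k=2: 66.88 MHz, 101.2 MHz.
k=3: 108.9 MHz, 143.22 MHz.
Within [37.06 MHz, 71.46 MHz]: 59.18 MHz, 66.88 MHz.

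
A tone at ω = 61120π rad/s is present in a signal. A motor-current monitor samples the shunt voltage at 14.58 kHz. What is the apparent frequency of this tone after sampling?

ω = 61120π rad/s → f = ω/(2π) = 30560 Hz = 30.56 kHz.
30.56 kHz mod fs = 1.4 kHz.
1.4 kHz ≤ fs/2 = 7.29 kHz, appears at 1.4 kHz.

1.4 kHz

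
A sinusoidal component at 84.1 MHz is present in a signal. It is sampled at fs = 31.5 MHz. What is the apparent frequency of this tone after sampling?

10.4 MHz

84.1 MHz mod fs = 21.1 MHz.
21.1 MHz > fs/2 = 15.75 MHz, folds to fs − 21.1 MHz = 10.4 MHz.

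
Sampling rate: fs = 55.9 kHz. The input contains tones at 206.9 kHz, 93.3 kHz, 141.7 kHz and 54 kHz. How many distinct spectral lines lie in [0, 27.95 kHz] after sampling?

4

fs/2 = 27.95 kHz.
206.9 kHz mod fs = 39.2 kHz.
39.2 kHz > fs/2 = 27.95 kHz, folds to fs − 39.2 kHz = 16.7 kHz.
93.3 kHz mod fs = 37.4 kHz.
37.4 kHz > fs/2 = 27.95 kHz, folds to fs − 37.4 kHz = 18.5 kHz.
141.7 kHz mod fs = 29.9 kHz.
29.9 kHz > fs/2 = 27.95 kHz, folds to fs − 29.9 kHz = 26 kHz.
54 kHz > fs/2 = 27.95 kHz, folds to fs − 54 kHz = 1.9 kHz.
Distinct values: {1.9 kHz, 16.7 kHz, 18.5 kHz, 26 kHz} → 4.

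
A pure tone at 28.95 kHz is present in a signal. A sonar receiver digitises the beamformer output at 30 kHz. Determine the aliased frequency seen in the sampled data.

1.05 kHz

28.95 kHz > fs/2 = 15 kHz, folds to fs − 28.95 kHz = 1.05 kHz.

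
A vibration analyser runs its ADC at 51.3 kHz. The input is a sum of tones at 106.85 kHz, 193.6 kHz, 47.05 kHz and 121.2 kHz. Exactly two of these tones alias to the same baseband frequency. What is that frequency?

4.25 kHz

fs/2 = 25.65 kHz.
106.85 kHz mod fs = 4.25 kHz.
4.25 kHz ≤ fs/2 = 25.65 kHz, appears at 4.25 kHz.
193.6 kHz mod fs = 39.7 kHz.
39.7 kHz > fs/2 = 25.65 kHz, folds to fs − 39.7 kHz = 11.6 kHz.
47.05 kHz > fs/2 = 25.65 kHz, folds to fs − 47.05 kHz = 4.25 kHz.
121.2 kHz mod fs = 18.6 kHz.
18.6 kHz ≤ fs/2 = 25.65 kHz, appears at 18.6 kHz.
47.05 kHz and 106.85 kHz both map to 4.25 kHz.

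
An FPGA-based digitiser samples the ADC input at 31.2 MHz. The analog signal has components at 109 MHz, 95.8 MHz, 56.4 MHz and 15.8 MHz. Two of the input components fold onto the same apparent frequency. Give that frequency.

15.4 MHz

fs/2 = 15.6 MHz.
109 MHz mod fs = 15.4 MHz.
15.4 MHz ≤ fs/2 = 15.6 MHz, appears at 15.4 MHz.
95.8 MHz mod fs = 2.2 MHz.
2.2 MHz ≤ fs/2 = 15.6 MHz, appears at 2.2 MHz.
56.4 MHz mod fs = 25.2 MHz.
25.2 MHz > fs/2 = 15.6 MHz, folds to fs − 25.2 MHz = 6 MHz.
15.8 MHz > fs/2 = 15.6 MHz, folds to fs − 15.8 MHz = 15.4 MHz.
15.8 MHz and 109 MHz both map to 15.4 MHz.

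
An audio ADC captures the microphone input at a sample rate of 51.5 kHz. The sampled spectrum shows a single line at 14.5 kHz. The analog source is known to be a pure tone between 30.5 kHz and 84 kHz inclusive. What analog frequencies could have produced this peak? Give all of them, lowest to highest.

37 kHz, 66 kHz

Frequencies that alias to 14.5 kHz are k·fs ± 14.5 kHz for integer k ≥ 0.
k=0: 14.5 kHz.
k=1: 37 kHz, 66 kHz.
k=2: 88.5 kHz, 117.5 kHz.
Within [30.5 kHz, 84 kHz]: 37 kHz, 66 kHz.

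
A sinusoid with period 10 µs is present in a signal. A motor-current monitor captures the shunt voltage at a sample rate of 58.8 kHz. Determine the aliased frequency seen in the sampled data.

T = 10 µs → f = 1/T = 100 kHz.
100 kHz mod fs = 41.2 kHz.
41.2 kHz > fs/2 = 29.4 kHz, folds to fs − 41.2 kHz = 17.6 kHz.

17.6 kHz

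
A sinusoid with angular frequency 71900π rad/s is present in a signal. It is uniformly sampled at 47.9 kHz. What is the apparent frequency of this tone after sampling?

11.95 kHz

ω = 71900π rad/s → f = ω/(2π) = 35950 Hz = 35.95 kHz.
35.95 kHz > fs/2 = 23.95 kHz, folds to fs − 35.95 kHz = 11.95 kHz.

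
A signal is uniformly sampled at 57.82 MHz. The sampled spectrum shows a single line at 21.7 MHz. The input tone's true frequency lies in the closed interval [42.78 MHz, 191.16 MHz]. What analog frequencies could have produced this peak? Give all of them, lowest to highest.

79.52 MHz, 93.94 MHz, 137.34 MHz, 151.76 MHz

Frequencies that alias to 21.7 MHz are k·fs ± 21.7 MHz for integer k ≥ 0.
k=0: 21.7 MHz.
k=1: 36.12 MHz, 79.52 MHz.
k=2: 93.94 MHz, 137.34 MHz.
k=3: 151.76 MHz, 195.16 MHz.
k=4: 209.58 MHz, 252.98 MHz.
Within [42.78 MHz, 191.16 MHz]: 79.52 MHz, 93.94 MHz, 137.34 MHz, 151.76 MHz.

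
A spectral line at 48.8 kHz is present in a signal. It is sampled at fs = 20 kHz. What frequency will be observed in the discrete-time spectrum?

48.8 kHz mod fs = 8.8 kHz.
8.8 kHz ≤ fs/2 = 10 kHz, appears at 8.8 kHz.

8.8 kHz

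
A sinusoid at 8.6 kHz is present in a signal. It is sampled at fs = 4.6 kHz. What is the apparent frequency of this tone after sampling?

0.6 kHz

8.6 kHz mod fs = 4 kHz.
4 kHz > fs/2 = 2.3 kHz, folds to fs − 4 kHz = 0.6 kHz.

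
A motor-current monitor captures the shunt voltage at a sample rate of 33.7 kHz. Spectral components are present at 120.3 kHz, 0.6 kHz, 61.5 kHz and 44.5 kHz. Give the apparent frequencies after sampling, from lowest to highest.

fs/2 = 16.85 kHz.
120.3 kHz mod fs = 19.2 kHz.
19.2 kHz > fs/2 = 16.85 kHz, folds to fs − 19.2 kHz = 14.5 kHz.
0.6 kHz ≤ fs/2 = 16.85 kHz, passes unchanged.
61.5 kHz mod fs = 27.8 kHz.
27.8 kHz > fs/2 = 16.85 kHz, folds to fs − 27.8 kHz = 5.9 kHz.
44.5 kHz mod fs = 10.8 kHz.
10.8 kHz ≤ fs/2 = 16.85 kHz, appears at 10.8 kHz.
Distinct values: {0.6 kHz, 5.9 kHz, 10.8 kHz, 14.5 kHz}.

0.6 kHz, 5.9 kHz, 10.8 kHz, 14.5 kHz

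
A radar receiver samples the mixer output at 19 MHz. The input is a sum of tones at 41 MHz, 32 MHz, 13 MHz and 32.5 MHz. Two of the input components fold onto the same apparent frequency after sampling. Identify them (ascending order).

fs/2 = 9.5 MHz.
41 MHz mod fs = 3 MHz.
3 MHz ≤ fs/2 = 9.5 MHz, appears at 3 MHz.
32 MHz mod fs = 13 MHz.
13 MHz > fs/2 = 9.5 MHz, folds to fs − 13 MHz = 6 MHz.
13 MHz > fs/2 = 9.5 MHz, folds to fs − 13 MHz = 6 MHz.
32.5 MHz mod fs = 13.5 MHz.
13.5 MHz > fs/2 = 9.5 MHz, folds to fs − 13.5 MHz = 5.5 MHz.
13 MHz and 32 MHz both map to 6 MHz.

13 MHz, 32 MHz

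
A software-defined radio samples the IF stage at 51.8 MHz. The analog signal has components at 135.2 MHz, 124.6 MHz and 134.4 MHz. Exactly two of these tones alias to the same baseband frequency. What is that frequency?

21 MHz

fs/2 = 25.9 MHz.
135.2 MHz mod fs = 31.6 MHz.
31.6 MHz > fs/2 = 25.9 MHz, folds to fs − 31.6 MHz = 20.2 MHz.
124.6 MHz mod fs = 21 MHz.
21 MHz ≤ fs/2 = 25.9 MHz, appears at 21 MHz.
134.4 MHz mod fs = 30.8 MHz.
30.8 MHz > fs/2 = 25.9 MHz, folds to fs − 30.8 MHz = 21 MHz.
124.6 MHz and 134.4 MHz both map to 21 MHz.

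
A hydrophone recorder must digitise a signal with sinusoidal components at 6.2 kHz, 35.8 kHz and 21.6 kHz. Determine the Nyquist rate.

71.6 kHz

Highest-frequency component: 35.8 kHz.
Nyquist rate = 2 × 35.8 kHz = 71.6 kHz.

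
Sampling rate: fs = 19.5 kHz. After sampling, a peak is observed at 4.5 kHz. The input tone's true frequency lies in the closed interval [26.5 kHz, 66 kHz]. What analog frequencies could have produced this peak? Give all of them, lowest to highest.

34.5 kHz, 43.5 kHz, 54 kHz, 63 kHz

Frequencies that alias to 4.5 kHz are k·fs ± 4.5 kHz for integer k ≥ 0.
k=0: 4.5 kHz.
k=1: 15 kHz, 24 kHz.
k=2: 34.5 kHz, 43.5 kHz.
k=3: 54 kHz, 63 kHz.
k=4: 73.5 kHz, 82.5 kHz.
Within [26.5 kHz, 66 kHz]: 34.5 kHz, 43.5 kHz, 54 kHz, 63 kHz.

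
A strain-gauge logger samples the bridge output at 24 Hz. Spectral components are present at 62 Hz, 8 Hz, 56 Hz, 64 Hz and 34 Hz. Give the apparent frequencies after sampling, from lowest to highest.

fs/2 = 12 Hz.
62 Hz mod fs = 14 Hz.
14 Hz > fs/2 = 12 Hz, folds to fs − 14 Hz = 10 Hz.
8 Hz ≤ fs/2 = 12 Hz, passes unchanged.
56 Hz mod fs = 8 Hz.
8 Hz ≤ fs/2 = 12 Hz, appears at 8 Hz.
64 Hz mod fs = 16 Hz.
16 Hz > fs/2 = 12 Hz, folds to fs − 16 Hz = 8 Hz.
34 Hz mod fs = 10 Hz.
10 Hz ≤ fs/2 = 12 Hz, appears at 10 Hz.
Distinct values: {8 Hz, 10 Hz}.

8 Hz, 10 Hz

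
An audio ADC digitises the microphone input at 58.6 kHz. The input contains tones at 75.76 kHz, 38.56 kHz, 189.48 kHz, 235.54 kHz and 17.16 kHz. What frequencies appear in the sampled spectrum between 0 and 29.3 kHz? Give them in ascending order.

fs/2 = 29.3 kHz.
75.76 kHz mod fs = 17.16 kHz.
17.16 kHz ≤ fs/2 = 29.3 kHz, appears at 17.16 kHz.
38.56 kHz > fs/2 = 29.3 kHz, folds to fs − 38.56 kHz = 20.04 kHz.
189.48 kHz mod fs = 13.68 kHz.
13.68 kHz ≤ fs/2 = 29.3 kHz, appears at 13.68 kHz.
235.54 kHz mod fs = 1.14 kHz.
1.14 kHz ≤ fs/2 = 29.3 kHz, appears at 1.14 kHz.
17.16 kHz ≤ fs/2 = 29.3 kHz, passes unchanged.
Distinct values: {1.14 kHz, 13.68 kHz, 17.16 kHz, 20.04 kHz}.

1.14 kHz, 13.68 kHz, 17.16 kHz, 20.04 kHz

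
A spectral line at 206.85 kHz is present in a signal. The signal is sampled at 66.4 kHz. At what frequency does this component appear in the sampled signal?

7.65 kHz

206.85 kHz mod fs = 7.65 kHz.
7.65 kHz ≤ fs/2 = 33.2 kHz, appears at 7.65 kHz.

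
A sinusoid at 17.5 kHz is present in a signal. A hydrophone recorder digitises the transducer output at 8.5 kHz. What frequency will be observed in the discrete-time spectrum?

17.5 kHz mod fs = 0.5 kHz.
0.5 kHz ≤ fs/2 = 4.25 kHz, appears at 0.5 kHz.

0.5 kHz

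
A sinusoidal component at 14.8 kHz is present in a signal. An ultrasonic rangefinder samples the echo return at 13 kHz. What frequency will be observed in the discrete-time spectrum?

1.8 kHz

14.8 kHz mod fs = 1.8 kHz.
1.8 kHz ≤ fs/2 = 6.5 kHz, appears at 1.8 kHz.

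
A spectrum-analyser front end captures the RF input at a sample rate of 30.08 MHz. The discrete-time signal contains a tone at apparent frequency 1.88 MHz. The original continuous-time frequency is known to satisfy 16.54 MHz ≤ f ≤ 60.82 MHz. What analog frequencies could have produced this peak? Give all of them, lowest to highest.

Frequencies that alias to 1.88 MHz are k·fs ± 1.88 MHz for integer k ≥ 0.
k=0: 1.88 MHz.
k=1: 28.2 MHz, 31.96 MHz.
k=2: 58.28 MHz, 62.04 MHz.
k=3: 88.36 MHz, 92.12 MHz.
Within [16.54 MHz, 60.82 MHz]: 28.2 MHz, 31.96 MHz, 58.28 MHz.

28.2 MHz, 31.96 MHz, 58.28 MHz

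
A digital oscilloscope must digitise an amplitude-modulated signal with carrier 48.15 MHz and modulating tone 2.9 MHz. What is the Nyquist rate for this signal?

AM sidebands sit at fc ± fm = 45.25 MHz and 51.05 MHz.
Highest-frequency component: 51.05 MHz.
Nyquist rate = 2 × 51.05 MHz = 102.1 MHz.

102.1 MHz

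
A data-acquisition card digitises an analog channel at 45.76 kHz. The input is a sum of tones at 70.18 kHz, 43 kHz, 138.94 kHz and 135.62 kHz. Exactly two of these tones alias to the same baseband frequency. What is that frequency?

1.66 kHz

fs/2 = 22.88 kHz.
70.18 kHz mod fs = 24.42 kHz.
24.42 kHz > fs/2 = 22.88 kHz, folds to fs − 24.42 kHz = 21.34 kHz.
43 kHz > fs/2 = 22.88 kHz, folds to fs − 43 kHz = 2.76 kHz.
138.94 kHz mod fs = 1.66 kHz.
1.66 kHz ≤ fs/2 = 22.88 kHz, appears at 1.66 kHz.
135.62 kHz mod fs = 44.1 kHz.
44.1 kHz > fs/2 = 22.88 kHz, folds to fs − 44.1 kHz = 1.66 kHz.
135.62 kHz and 138.94 kHz both map to 1.66 kHz.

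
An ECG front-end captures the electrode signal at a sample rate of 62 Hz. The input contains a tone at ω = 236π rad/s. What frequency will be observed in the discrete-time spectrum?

6 Hz

ω = 236π rad/s → f = ω/(2π) = 118 Hz.
118 Hz mod fs = 56 Hz.
56 Hz > fs/2 = 31 Hz, folds to fs − 56 Hz = 6 Hz.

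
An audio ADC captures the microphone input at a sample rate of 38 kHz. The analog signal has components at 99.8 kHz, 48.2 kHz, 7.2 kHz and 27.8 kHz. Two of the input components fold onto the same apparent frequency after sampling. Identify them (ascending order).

fs/2 = 19 kHz.
99.8 kHz mod fs = 23.8 kHz.
23.8 kHz > fs/2 = 19 kHz, folds to fs − 23.8 kHz = 14.2 kHz.
48.2 kHz mod fs = 10.2 kHz.
10.2 kHz ≤ fs/2 = 19 kHz, appears at 10.2 kHz.
7.2 kHz ≤ fs/2 = 19 kHz, passes unchanged.
27.8 kHz > fs/2 = 19 kHz, folds to fs − 27.8 kHz = 10.2 kHz.
27.8 kHz and 48.2 kHz both map to 10.2 kHz.

27.8 kHz, 48.2 kHz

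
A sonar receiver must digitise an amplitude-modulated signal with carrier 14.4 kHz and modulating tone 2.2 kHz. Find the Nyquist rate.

AM sidebands sit at fc ± fm = 12.2 kHz and 16.6 kHz.
Highest-frequency component: 16.6 kHz.
Nyquist rate = 2 × 16.6 kHz = 33.2 kHz.

33.2 kHz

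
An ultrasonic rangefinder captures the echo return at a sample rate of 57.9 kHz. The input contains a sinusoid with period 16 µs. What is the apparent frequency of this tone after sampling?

T = 16 µs → f = 1/T = 62.5 kHz.
62.5 kHz mod fs = 4.6 kHz.
4.6 kHz ≤ fs/2 = 28.95 kHz, appears at 4.6 kHz.

4.6 kHz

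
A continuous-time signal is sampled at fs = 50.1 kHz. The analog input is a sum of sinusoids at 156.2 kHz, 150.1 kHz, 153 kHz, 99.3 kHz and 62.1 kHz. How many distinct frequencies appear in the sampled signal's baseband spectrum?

5

fs/2 = 25.05 kHz.
156.2 kHz mod fs = 5.9 kHz.
5.9 kHz ≤ fs/2 = 25.05 kHz, appears at 5.9 kHz.
150.1 kHz mod fs = 49.9 kHz.
49.9 kHz > fs/2 = 25.05 kHz, folds to fs − 49.9 kHz = 0.2 kHz.
153 kHz mod fs = 2.7 kHz.
2.7 kHz ≤ fs/2 = 25.05 kHz, appears at 2.7 kHz.
99.3 kHz mod fs = 49.2 kHz.
49.2 kHz > fs/2 = 25.05 kHz, folds to fs − 49.2 kHz = 0.9 kHz.
62.1 kHz mod fs = 12 kHz.
12 kHz ≤ fs/2 = 25.05 kHz, appears at 12 kHz.
Distinct values: {0.2 kHz, 0.9 kHz, 2.7 kHz, 5.9 kHz, 12 kHz} → 5.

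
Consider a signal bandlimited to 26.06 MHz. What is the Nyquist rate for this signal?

Nyquist rate = 2 × 26.06 MHz = 52.12 MHz.

52.12 MHz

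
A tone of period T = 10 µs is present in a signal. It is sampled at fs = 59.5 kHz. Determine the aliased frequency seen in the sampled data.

T = 10 µs → f = 1/T = 100 kHz.
100 kHz mod fs = 40.5 kHz.
40.5 kHz > fs/2 = 29.75 kHz, folds to fs − 40.5 kHz = 19 kHz.

19 kHz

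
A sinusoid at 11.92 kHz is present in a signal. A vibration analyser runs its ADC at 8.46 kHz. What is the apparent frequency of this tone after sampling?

11.92 kHz mod fs = 3.46 kHz.
3.46 kHz ≤ fs/2 = 4.23 kHz, appears at 3.46 kHz.

3.46 kHz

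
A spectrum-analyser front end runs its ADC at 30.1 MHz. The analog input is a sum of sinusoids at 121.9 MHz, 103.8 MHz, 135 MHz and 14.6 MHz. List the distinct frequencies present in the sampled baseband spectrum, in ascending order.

fs/2 = 15.05 MHz.
121.9 MHz mod fs = 1.5 MHz.
1.5 MHz ≤ fs/2 = 15.05 MHz, appears at 1.5 MHz.
103.8 MHz mod fs = 13.5 MHz.
13.5 MHz ≤ fs/2 = 15.05 MHz, appears at 13.5 MHz.
135 MHz mod fs = 14.6 MHz.
14.6 MHz ≤ fs/2 = 15.05 MHz, appears at 14.6 MHz.
14.6 MHz ≤ fs/2 = 15.05 MHz, passes unchanged.
Distinct values: {1.5 MHz, 13.5 MHz, 14.6 MHz}.

1.5 MHz, 13.5 MHz, 14.6 MHz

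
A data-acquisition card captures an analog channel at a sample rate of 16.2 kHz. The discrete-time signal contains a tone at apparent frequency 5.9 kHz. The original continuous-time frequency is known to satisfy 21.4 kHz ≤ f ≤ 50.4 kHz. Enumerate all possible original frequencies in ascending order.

22.1 kHz, 26.5 kHz, 38.3 kHz, 42.7 kHz

Frequencies that alias to 5.9 kHz are k·fs ± 5.9 kHz for integer k ≥ 0.
k=0: 5.9 kHz.
k=1: 10.3 kHz, 22.1 kHz.
k=2: 26.5 kHz, 38.3 kHz.
k=3: 42.7 kHz, 54.5 kHz.
k=4: 58.9 kHz, 70.7 kHz.
Within [21.4 kHz, 50.4 kHz]: 22.1 kHz, 26.5 kHz, 38.3 kHz, 42.7 kHz.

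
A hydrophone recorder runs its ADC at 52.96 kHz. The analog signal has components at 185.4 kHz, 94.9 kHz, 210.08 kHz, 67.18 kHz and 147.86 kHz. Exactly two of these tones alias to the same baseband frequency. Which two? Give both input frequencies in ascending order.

fs/2 = 26.48 kHz.
185.4 kHz mod fs = 26.52 kHz.
26.52 kHz > fs/2 = 26.48 kHz, folds to fs − 26.52 kHz = 26.44 kHz.
94.9 kHz mod fs = 41.94 kHz.
41.94 kHz > fs/2 = 26.48 kHz, folds to fs − 41.94 kHz = 11.02 kHz.
210.08 kHz mod fs = 51.2 kHz.
51.2 kHz > fs/2 = 26.48 kHz, folds to fs − 51.2 kHz = 1.76 kHz.
67.18 kHz mod fs = 14.22 kHz.
14.22 kHz ≤ fs/2 = 26.48 kHz, appears at 14.22 kHz.
147.86 kHz mod fs = 41.94 kHz.
41.94 kHz > fs/2 = 26.48 kHz, folds to fs − 41.94 kHz = 11.02 kHz.
94.9 kHz and 147.86 kHz both map to 11.02 kHz.

94.9 kHz, 147.86 kHz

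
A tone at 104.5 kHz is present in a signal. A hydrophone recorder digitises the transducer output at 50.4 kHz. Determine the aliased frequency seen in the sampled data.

3.7 kHz

104.5 kHz mod fs = 3.7 kHz.
3.7 kHz ≤ fs/2 = 25.2 kHz, appears at 3.7 kHz.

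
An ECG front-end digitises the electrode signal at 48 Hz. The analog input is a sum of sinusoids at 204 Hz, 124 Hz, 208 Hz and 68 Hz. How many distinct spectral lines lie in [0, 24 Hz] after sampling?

fs/2 = 24 Hz.
204 Hz mod fs = 12 Hz.
12 Hz ≤ fs/2 = 24 Hz, appears at 12 Hz.
124 Hz mod fs = 28 Hz.
28 Hz > fs/2 = 24 Hz, folds to fs − 28 Hz = 20 Hz.
208 Hz mod fs = 16 Hz.
16 Hz ≤ fs/2 = 24 Hz, appears at 16 Hz.
68 Hz mod fs = 20 Hz.
20 Hz ≤ fs/2 = 24 Hz, appears at 20 Hz.
Distinct values: {12 Hz, 16 Hz, 20 Hz} → 3.

3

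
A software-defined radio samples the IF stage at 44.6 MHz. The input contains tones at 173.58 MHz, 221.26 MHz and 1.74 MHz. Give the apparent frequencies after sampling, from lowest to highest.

1.74 MHz, 4.82 MHz

fs/2 = 22.3 MHz.
173.58 MHz mod fs = 39.78 MHz.
39.78 MHz > fs/2 = 22.3 MHz, folds to fs − 39.78 MHz = 4.82 MHz.
221.26 MHz mod fs = 42.86 MHz.
42.86 MHz > fs/2 = 22.3 MHz, folds to fs − 42.86 MHz = 1.74 MHz.
1.74 MHz ≤ fs/2 = 22.3 MHz, passes unchanged.
Distinct values: {1.74 MHz, 4.82 MHz}.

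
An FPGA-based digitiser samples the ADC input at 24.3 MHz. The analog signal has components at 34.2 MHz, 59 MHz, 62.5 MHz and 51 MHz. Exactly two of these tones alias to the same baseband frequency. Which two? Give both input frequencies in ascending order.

fs/2 = 12.15 MHz.
34.2 MHz mod fs = 9.9 MHz.
9.9 MHz ≤ fs/2 = 12.15 MHz, appears at 9.9 MHz.
59 MHz mod fs = 10.4 MHz.
10.4 MHz ≤ fs/2 = 12.15 MHz, appears at 10.4 MHz.
62.5 MHz mod fs = 13.9 MHz.
13.9 MHz > fs/2 = 12.15 MHz, folds to fs − 13.9 MHz = 10.4 MHz.
51 MHz mod fs = 2.4 MHz.
2.4 MHz ≤ fs/2 = 12.15 MHz, appears at 2.4 MHz.
59 MHz and 62.5 MHz both map to 10.4 MHz.

59 MHz, 62.5 MHz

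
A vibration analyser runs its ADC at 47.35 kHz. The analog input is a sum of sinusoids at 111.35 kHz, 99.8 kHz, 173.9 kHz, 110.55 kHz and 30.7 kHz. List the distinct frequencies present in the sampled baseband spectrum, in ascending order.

5.1 kHz, 15.5 kHz, 15.85 kHz, 16.65 kHz

fs/2 = 23.675 kHz.
111.35 kHz mod fs = 16.65 kHz.
16.65 kHz ≤ fs/2 = 23.675 kHz, appears at 16.65 kHz.
99.8 kHz mod fs = 5.1 kHz.
5.1 kHz ≤ fs/2 = 23.675 kHz, appears at 5.1 kHz.
173.9 kHz mod fs = 31.85 kHz.
31.85 kHz > fs/2 = 23.675 kHz, folds to fs − 31.85 kHz = 15.5 kHz.
110.55 kHz mod fs = 15.85 kHz.
15.85 kHz ≤ fs/2 = 23.675 kHz, appears at 15.85 kHz.
30.7 kHz > fs/2 = 23.675 kHz, folds to fs − 30.7 kHz = 16.65 kHz.
Distinct values: {5.1 kHz, 15.5 kHz, 15.85 kHz, 16.65 kHz}.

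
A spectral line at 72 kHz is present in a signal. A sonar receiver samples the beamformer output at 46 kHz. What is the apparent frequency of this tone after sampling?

20 kHz

72 kHz mod fs = 26 kHz.
26 kHz > fs/2 = 23 kHz, folds to fs − 26 kHz = 20 kHz.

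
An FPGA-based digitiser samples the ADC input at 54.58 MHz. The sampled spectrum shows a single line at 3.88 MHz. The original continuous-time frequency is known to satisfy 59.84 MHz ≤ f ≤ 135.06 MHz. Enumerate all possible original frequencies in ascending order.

105.28 MHz, 113.04 MHz

Frequencies that alias to 3.88 MHz are k·fs ± 3.88 MHz for integer k ≥ 0.
k=0: 3.88 MHz.
k=1: 50.7 MHz, 58.46 MHz.
k=2: 105.28 MHz, 113.04 MHz.
k=3: 159.86 MHz, 167.62 MHz.
Within [59.84 MHz, 135.06 MHz]: 105.28 MHz, 113.04 MHz.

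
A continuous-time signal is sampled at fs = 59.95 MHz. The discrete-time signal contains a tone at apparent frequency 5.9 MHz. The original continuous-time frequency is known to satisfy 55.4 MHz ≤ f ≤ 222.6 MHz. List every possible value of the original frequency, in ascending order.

Frequencies that alias to 5.9 MHz are k·fs ± 5.9 MHz for integer k ≥ 0.
k=0: 5.9 MHz.
k=1: 54.05 MHz, 65.85 MHz.
k=2: 114 MHz, 125.8 MHz.
k=3: 173.95 MHz, 185.75 MHz.
k=4: 233.9 MHz, 245.7 MHz.
Within [55.4 MHz, 222.6 MHz]: 65.85 MHz, 114 MHz, 125.8 MHz, 173.95 MHz, 185.75 MHz.

65.85 MHz, 114 MHz, 125.8 MHz, 173.95 MHz, 185.75 MHz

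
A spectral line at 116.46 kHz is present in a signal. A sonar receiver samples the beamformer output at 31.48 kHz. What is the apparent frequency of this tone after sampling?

9.46 kHz

116.46 kHz mod fs = 22.02 kHz.
22.02 kHz > fs/2 = 15.74 kHz, folds to fs − 22.02 kHz = 9.46 kHz.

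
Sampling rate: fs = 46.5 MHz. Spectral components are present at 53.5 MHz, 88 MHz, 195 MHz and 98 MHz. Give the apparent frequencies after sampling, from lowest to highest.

fs/2 = 23.25 MHz.
53.5 MHz mod fs = 7 MHz.
7 MHz ≤ fs/2 = 23.25 MHz, appears at 7 MHz.
88 MHz mod fs = 41.5 MHz.
41.5 MHz > fs/2 = 23.25 MHz, folds to fs − 41.5 MHz = 5 MHz.
195 MHz mod fs = 9 MHz.
9 MHz ≤ fs/2 = 23.25 MHz, appears at 9 MHz.
98 MHz mod fs = 5 MHz.
5 MHz ≤ fs/2 = 23.25 MHz, appears at 5 MHz.
Distinct values: {5 MHz, 7 MHz, 9 MHz}.

5 MHz, 7 MHz, 9 MHz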